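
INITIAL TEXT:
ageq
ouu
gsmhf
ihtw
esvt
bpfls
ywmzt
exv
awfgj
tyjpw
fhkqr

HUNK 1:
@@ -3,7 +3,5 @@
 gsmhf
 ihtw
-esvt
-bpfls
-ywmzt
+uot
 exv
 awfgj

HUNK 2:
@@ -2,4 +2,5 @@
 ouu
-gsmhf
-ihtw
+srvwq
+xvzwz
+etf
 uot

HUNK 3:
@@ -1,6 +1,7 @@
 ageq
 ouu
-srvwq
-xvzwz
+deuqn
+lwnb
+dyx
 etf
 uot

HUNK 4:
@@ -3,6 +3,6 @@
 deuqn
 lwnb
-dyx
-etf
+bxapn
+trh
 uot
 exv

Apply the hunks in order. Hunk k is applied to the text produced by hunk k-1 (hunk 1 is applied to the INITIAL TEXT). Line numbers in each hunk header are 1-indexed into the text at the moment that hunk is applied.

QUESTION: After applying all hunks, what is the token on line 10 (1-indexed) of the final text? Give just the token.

Hunk 1: at line 3 remove [esvt,bpfls,ywmzt] add [uot] -> 9 lines: ageq ouu gsmhf ihtw uot exv awfgj tyjpw fhkqr
Hunk 2: at line 2 remove [gsmhf,ihtw] add [srvwq,xvzwz,etf] -> 10 lines: ageq ouu srvwq xvzwz etf uot exv awfgj tyjpw fhkqr
Hunk 3: at line 1 remove [srvwq,xvzwz] add [deuqn,lwnb,dyx] -> 11 lines: ageq ouu deuqn lwnb dyx etf uot exv awfgj tyjpw fhkqr
Hunk 4: at line 3 remove [dyx,etf] add [bxapn,trh] -> 11 lines: ageq ouu deuqn lwnb bxapn trh uot exv awfgj tyjpw fhkqr
Final line 10: tyjpw

Answer: tyjpw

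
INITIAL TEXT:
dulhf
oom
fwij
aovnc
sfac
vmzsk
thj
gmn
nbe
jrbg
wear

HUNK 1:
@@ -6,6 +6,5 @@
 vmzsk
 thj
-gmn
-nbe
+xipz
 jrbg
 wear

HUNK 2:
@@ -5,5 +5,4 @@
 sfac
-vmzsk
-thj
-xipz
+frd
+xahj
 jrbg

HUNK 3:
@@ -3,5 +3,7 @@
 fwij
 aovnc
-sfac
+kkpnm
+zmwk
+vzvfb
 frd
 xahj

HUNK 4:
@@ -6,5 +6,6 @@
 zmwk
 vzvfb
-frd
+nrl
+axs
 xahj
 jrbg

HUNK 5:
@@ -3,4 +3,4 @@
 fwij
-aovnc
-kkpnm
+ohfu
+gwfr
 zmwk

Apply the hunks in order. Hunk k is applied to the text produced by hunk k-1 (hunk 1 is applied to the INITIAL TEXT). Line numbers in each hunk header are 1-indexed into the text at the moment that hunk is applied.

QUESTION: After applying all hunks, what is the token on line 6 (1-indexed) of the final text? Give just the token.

Hunk 1: at line 6 remove [gmn,nbe] add [xipz] -> 10 lines: dulhf oom fwij aovnc sfac vmzsk thj xipz jrbg wear
Hunk 2: at line 5 remove [vmzsk,thj,xipz] add [frd,xahj] -> 9 lines: dulhf oom fwij aovnc sfac frd xahj jrbg wear
Hunk 3: at line 3 remove [sfac] add [kkpnm,zmwk,vzvfb] -> 11 lines: dulhf oom fwij aovnc kkpnm zmwk vzvfb frd xahj jrbg wear
Hunk 4: at line 6 remove [frd] add [nrl,axs] -> 12 lines: dulhf oom fwij aovnc kkpnm zmwk vzvfb nrl axs xahj jrbg wear
Hunk 5: at line 3 remove [aovnc,kkpnm] add [ohfu,gwfr] -> 12 lines: dulhf oom fwij ohfu gwfr zmwk vzvfb nrl axs xahj jrbg wear
Final line 6: zmwk

Answer: zmwk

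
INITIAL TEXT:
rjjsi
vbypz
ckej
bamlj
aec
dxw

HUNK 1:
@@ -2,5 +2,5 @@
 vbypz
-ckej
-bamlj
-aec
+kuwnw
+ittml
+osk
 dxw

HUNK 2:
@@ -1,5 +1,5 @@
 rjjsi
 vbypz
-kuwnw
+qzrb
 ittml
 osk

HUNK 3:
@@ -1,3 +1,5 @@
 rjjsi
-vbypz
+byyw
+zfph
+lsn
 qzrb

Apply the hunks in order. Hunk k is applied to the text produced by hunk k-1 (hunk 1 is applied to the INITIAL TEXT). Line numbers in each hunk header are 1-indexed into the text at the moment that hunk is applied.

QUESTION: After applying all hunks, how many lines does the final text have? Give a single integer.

Hunk 1: at line 2 remove [ckej,bamlj,aec] add [kuwnw,ittml,osk] -> 6 lines: rjjsi vbypz kuwnw ittml osk dxw
Hunk 2: at line 1 remove [kuwnw] add [qzrb] -> 6 lines: rjjsi vbypz qzrb ittml osk dxw
Hunk 3: at line 1 remove [vbypz] add [byyw,zfph,lsn] -> 8 lines: rjjsi byyw zfph lsn qzrb ittml osk dxw
Final line count: 8

Answer: 8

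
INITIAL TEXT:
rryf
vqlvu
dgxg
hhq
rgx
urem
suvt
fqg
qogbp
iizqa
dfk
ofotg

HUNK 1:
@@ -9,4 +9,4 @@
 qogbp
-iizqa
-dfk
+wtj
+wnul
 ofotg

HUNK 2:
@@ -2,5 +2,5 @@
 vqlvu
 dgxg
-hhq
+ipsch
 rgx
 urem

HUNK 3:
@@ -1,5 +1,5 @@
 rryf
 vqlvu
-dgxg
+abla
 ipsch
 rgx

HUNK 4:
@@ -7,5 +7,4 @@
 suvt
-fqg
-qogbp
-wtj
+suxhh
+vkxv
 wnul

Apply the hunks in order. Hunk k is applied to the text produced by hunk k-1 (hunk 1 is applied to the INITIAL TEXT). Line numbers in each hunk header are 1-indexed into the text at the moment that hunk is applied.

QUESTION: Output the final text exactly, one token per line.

Hunk 1: at line 9 remove [iizqa,dfk] add [wtj,wnul] -> 12 lines: rryf vqlvu dgxg hhq rgx urem suvt fqg qogbp wtj wnul ofotg
Hunk 2: at line 2 remove [hhq] add [ipsch] -> 12 lines: rryf vqlvu dgxg ipsch rgx urem suvt fqg qogbp wtj wnul ofotg
Hunk 3: at line 1 remove [dgxg] add [abla] -> 12 lines: rryf vqlvu abla ipsch rgx urem suvt fqg qogbp wtj wnul ofotg
Hunk 4: at line 7 remove [fqg,qogbp,wtj] add [suxhh,vkxv] -> 11 lines: rryf vqlvu abla ipsch rgx urem suvt suxhh vkxv wnul ofotg

Answer: rryf
vqlvu
abla
ipsch
rgx
urem
suvt
suxhh
vkxv
wnul
ofotg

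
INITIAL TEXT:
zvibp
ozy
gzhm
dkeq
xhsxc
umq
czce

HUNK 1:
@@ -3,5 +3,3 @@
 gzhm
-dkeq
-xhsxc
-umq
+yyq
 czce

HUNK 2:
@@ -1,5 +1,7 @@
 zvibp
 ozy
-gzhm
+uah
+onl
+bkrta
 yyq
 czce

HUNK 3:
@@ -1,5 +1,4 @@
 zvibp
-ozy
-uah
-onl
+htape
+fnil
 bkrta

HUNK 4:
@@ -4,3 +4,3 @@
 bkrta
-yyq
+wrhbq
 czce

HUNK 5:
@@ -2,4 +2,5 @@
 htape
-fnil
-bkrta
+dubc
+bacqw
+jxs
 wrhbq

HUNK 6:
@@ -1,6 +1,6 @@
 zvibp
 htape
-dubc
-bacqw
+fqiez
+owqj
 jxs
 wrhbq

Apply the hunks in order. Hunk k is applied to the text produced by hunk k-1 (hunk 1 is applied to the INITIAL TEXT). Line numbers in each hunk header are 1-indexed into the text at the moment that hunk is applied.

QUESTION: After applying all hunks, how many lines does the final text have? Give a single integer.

Answer: 7

Derivation:
Hunk 1: at line 3 remove [dkeq,xhsxc,umq] add [yyq] -> 5 lines: zvibp ozy gzhm yyq czce
Hunk 2: at line 1 remove [gzhm] add [uah,onl,bkrta] -> 7 lines: zvibp ozy uah onl bkrta yyq czce
Hunk 3: at line 1 remove [ozy,uah,onl] add [htape,fnil] -> 6 lines: zvibp htape fnil bkrta yyq czce
Hunk 4: at line 4 remove [yyq] add [wrhbq] -> 6 lines: zvibp htape fnil bkrta wrhbq czce
Hunk 5: at line 2 remove [fnil,bkrta] add [dubc,bacqw,jxs] -> 7 lines: zvibp htape dubc bacqw jxs wrhbq czce
Hunk 6: at line 1 remove [dubc,bacqw] add [fqiez,owqj] -> 7 lines: zvibp htape fqiez owqj jxs wrhbq czce
Final line count: 7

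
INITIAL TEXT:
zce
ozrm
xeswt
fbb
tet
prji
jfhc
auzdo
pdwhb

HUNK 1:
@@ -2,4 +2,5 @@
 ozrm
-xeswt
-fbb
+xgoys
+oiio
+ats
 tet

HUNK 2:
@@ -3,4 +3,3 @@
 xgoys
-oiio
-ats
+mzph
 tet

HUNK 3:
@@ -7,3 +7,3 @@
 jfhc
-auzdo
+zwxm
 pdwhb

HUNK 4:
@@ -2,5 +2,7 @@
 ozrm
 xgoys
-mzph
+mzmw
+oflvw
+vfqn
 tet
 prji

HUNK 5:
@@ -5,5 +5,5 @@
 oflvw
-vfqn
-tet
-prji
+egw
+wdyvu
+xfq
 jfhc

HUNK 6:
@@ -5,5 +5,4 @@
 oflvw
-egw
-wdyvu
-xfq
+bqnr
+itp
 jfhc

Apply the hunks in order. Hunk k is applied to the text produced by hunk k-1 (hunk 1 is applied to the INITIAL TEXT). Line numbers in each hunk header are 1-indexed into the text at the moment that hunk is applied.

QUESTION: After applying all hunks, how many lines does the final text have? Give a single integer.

Hunk 1: at line 2 remove [xeswt,fbb] add [xgoys,oiio,ats] -> 10 lines: zce ozrm xgoys oiio ats tet prji jfhc auzdo pdwhb
Hunk 2: at line 3 remove [oiio,ats] add [mzph] -> 9 lines: zce ozrm xgoys mzph tet prji jfhc auzdo pdwhb
Hunk 3: at line 7 remove [auzdo] add [zwxm] -> 9 lines: zce ozrm xgoys mzph tet prji jfhc zwxm pdwhb
Hunk 4: at line 2 remove [mzph] add [mzmw,oflvw,vfqn] -> 11 lines: zce ozrm xgoys mzmw oflvw vfqn tet prji jfhc zwxm pdwhb
Hunk 5: at line 5 remove [vfqn,tet,prji] add [egw,wdyvu,xfq] -> 11 lines: zce ozrm xgoys mzmw oflvw egw wdyvu xfq jfhc zwxm pdwhb
Hunk 6: at line 5 remove [egw,wdyvu,xfq] add [bqnr,itp] -> 10 lines: zce ozrm xgoys mzmw oflvw bqnr itp jfhc zwxm pdwhb
Final line count: 10

Answer: 10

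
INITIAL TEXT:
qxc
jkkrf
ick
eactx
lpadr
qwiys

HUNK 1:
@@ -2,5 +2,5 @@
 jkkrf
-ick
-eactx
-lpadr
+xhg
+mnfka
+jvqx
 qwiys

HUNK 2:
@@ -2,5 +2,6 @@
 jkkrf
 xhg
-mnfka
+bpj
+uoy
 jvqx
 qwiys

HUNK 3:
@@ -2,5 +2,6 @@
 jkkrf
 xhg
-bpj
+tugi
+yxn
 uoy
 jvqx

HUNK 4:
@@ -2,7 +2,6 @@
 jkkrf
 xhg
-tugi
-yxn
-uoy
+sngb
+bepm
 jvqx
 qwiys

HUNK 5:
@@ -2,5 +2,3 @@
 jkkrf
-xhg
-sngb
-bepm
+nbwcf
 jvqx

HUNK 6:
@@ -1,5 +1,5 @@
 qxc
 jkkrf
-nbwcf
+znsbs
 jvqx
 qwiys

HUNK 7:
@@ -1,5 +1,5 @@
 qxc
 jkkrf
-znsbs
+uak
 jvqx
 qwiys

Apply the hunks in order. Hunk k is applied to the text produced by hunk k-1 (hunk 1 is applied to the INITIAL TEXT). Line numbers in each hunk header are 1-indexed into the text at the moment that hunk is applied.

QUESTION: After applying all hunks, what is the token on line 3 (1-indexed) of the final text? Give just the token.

Answer: uak

Derivation:
Hunk 1: at line 2 remove [ick,eactx,lpadr] add [xhg,mnfka,jvqx] -> 6 lines: qxc jkkrf xhg mnfka jvqx qwiys
Hunk 2: at line 2 remove [mnfka] add [bpj,uoy] -> 7 lines: qxc jkkrf xhg bpj uoy jvqx qwiys
Hunk 3: at line 2 remove [bpj] add [tugi,yxn] -> 8 lines: qxc jkkrf xhg tugi yxn uoy jvqx qwiys
Hunk 4: at line 2 remove [tugi,yxn,uoy] add [sngb,bepm] -> 7 lines: qxc jkkrf xhg sngb bepm jvqx qwiys
Hunk 5: at line 2 remove [xhg,sngb,bepm] add [nbwcf] -> 5 lines: qxc jkkrf nbwcf jvqx qwiys
Hunk 6: at line 1 remove [nbwcf] add [znsbs] -> 5 lines: qxc jkkrf znsbs jvqx qwiys
Hunk 7: at line 1 remove [znsbs] add [uak] -> 5 lines: qxc jkkrf uak jvqx qwiys
Final line 3: uak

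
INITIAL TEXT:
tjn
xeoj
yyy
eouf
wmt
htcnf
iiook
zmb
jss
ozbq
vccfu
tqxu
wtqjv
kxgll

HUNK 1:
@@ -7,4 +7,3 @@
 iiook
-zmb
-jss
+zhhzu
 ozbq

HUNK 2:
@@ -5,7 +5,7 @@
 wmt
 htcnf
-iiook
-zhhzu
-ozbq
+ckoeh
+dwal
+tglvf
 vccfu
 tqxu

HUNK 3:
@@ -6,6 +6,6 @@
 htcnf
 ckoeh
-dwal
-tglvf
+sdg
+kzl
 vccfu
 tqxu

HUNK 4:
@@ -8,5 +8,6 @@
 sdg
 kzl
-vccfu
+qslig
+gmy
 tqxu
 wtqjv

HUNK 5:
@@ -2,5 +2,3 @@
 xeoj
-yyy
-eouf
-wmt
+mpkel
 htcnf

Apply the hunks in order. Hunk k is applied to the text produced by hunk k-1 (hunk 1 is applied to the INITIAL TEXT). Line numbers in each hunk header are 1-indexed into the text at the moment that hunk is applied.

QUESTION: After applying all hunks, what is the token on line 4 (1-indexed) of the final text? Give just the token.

Answer: htcnf

Derivation:
Hunk 1: at line 7 remove [zmb,jss] add [zhhzu] -> 13 lines: tjn xeoj yyy eouf wmt htcnf iiook zhhzu ozbq vccfu tqxu wtqjv kxgll
Hunk 2: at line 5 remove [iiook,zhhzu,ozbq] add [ckoeh,dwal,tglvf] -> 13 lines: tjn xeoj yyy eouf wmt htcnf ckoeh dwal tglvf vccfu tqxu wtqjv kxgll
Hunk 3: at line 6 remove [dwal,tglvf] add [sdg,kzl] -> 13 lines: tjn xeoj yyy eouf wmt htcnf ckoeh sdg kzl vccfu tqxu wtqjv kxgll
Hunk 4: at line 8 remove [vccfu] add [qslig,gmy] -> 14 lines: tjn xeoj yyy eouf wmt htcnf ckoeh sdg kzl qslig gmy tqxu wtqjv kxgll
Hunk 5: at line 2 remove [yyy,eouf,wmt] add [mpkel] -> 12 lines: tjn xeoj mpkel htcnf ckoeh sdg kzl qslig gmy tqxu wtqjv kxgll
Final line 4: htcnf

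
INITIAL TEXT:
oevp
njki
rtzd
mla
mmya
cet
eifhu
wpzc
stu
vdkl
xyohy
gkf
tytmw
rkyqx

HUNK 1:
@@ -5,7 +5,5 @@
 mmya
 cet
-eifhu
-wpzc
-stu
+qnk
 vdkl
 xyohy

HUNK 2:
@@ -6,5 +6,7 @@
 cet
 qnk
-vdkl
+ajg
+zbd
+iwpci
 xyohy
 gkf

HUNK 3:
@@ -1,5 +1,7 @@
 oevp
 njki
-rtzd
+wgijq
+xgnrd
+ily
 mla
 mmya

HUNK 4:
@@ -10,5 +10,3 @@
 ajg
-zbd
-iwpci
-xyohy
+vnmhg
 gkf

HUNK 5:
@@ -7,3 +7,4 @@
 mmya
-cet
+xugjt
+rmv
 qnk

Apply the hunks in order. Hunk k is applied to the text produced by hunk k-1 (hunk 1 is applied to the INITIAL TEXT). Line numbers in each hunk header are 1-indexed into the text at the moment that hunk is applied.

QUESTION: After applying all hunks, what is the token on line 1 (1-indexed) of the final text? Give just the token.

Hunk 1: at line 5 remove [eifhu,wpzc,stu] add [qnk] -> 12 lines: oevp njki rtzd mla mmya cet qnk vdkl xyohy gkf tytmw rkyqx
Hunk 2: at line 6 remove [vdkl] add [ajg,zbd,iwpci] -> 14 lines: oevp njki rtzd mla mmya cet qnk ajg zbd iwpci xyohy gkf tytmw rkyqx
Hunk 3: at line 1 remove [rtzd] add [wgijq,xgnrd,ily] -> 16 lines: oevp njki wgijq xgnrd ily mla mmya cet qnk ajg zbd iwpci xyohy gkf tytmw rkyqx
Hunk 4: at line 10 remove [zbd,iwpci,xyohy] add [vnmhg] -> 14 lines: oevp njki wgijq xgnrd ily mla mmya cet qnk ajg vnmhg gkf tytmw rkyqx
Hunk 5: at line 7 remove [cet] add [xugjt,rmv] -> 15 lines: oevp njki wgijq xgnrd ily mla mmya xugjt rmv qnk ajg vnmhg gkf tytmw rkyqx
Final line 1: oevp

Answer: oevp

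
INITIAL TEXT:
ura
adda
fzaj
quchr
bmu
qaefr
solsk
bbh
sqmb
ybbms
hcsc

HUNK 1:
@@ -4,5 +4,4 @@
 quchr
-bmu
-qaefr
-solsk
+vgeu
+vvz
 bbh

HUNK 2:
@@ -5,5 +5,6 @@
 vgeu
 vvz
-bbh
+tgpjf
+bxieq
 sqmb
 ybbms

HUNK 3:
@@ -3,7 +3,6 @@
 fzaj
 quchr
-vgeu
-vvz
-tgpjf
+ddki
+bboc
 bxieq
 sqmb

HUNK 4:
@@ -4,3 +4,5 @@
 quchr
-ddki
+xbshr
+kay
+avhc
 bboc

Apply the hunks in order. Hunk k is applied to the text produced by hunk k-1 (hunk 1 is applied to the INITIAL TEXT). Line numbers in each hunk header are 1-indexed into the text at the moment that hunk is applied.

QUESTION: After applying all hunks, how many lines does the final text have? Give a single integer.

Answer: 12

Derivation:
Hunk 1: at line 4 remove [bmu,qaefr,solsk] add [vgeu,vvz] -> 10 lines: ura adda fzaj quchr vgeu vvz bbh sqmb ybbms hcsc
Hunk 2: at line 5 remove [bbh] add [tgpjf,bxieq] -> 11 lines: ura adda fzaj quchr vgeu vvz tgpjf bxieq sqmb ybbms hcsc
Hunk 3: at line 3 remove [vgeu,vvz,tgpjf] add [ddki,bboc] -> 10 lines: ura adda fzaj quchr ddki bboc bxieq sqmb ybbms hcsc
Hunk 4: at line 4 remove [ddki] add [xbshr,kay,avhc] -> 12 lines: ura adda fzaj quchr xbshr kay avhc bboc bxieq sqmb ybbms hcsc
Final line count: 12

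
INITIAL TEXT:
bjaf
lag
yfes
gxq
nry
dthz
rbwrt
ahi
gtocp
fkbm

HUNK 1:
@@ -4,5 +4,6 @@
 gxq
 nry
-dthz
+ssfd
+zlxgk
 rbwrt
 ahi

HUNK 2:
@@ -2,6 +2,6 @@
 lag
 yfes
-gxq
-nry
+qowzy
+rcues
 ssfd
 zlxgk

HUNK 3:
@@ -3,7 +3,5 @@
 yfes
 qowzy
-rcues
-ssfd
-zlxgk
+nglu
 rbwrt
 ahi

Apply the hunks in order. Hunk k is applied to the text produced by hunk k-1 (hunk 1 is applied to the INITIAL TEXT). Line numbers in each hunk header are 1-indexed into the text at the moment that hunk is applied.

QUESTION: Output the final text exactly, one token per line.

Hunk 1: at line 4 remove [dthz] add [ssfd,zlxgk] -> 11 lines: bjaf lag yfes gxq nry ssfd zlxgk rbwrt ahi gtocp fkbm
Hunk 2: at line 2 remove [gxq,nry] add [qowzy,rcues] -> 11 lines: bjaf lag yfes qowzy rcues ssfd zlxgk rbwrt ahi gtocp fkbm
Hunk 3: at line 3 remove [rcues,ssfd,zlxgk] add [nglu] -> 9 lines: bjaf lag yfes qowzy nglu rbwrt ahi gtocp fkbm

Answer: bjaf
lag
yfes
qowzy
nglu
rbwrt
ahi
gtocp
fkbm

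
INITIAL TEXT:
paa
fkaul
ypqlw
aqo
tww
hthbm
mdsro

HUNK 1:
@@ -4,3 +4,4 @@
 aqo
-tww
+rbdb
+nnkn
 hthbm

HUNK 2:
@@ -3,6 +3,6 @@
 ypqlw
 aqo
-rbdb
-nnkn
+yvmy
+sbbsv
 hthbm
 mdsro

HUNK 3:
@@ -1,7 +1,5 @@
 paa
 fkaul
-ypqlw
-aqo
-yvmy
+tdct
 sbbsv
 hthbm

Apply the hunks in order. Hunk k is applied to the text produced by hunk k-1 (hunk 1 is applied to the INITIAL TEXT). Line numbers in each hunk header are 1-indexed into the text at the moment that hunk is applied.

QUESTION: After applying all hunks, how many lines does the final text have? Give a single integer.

Answer: 6

Derivation:
Hunk 1: at line 4 remove [tww] add [rbdb,nnkn] -> 8 lines: paa fkaul ypqlw aqo rbdb nnkn hthbm mdsro
Hunk 2: at line 3 remove [rbdb,nnkn] add [yvmy,sbbsv] -> 8 lines: paa fkaul ypqlw aqo yvmy sbbsv hthbm mdsro
Hunk 3: at line 1 remove [ypqlw,aqo,yvmy] add [tdct] -> 6 lines: paa fkaul tdct sbbsv hthbm mdsro
Final line count: 6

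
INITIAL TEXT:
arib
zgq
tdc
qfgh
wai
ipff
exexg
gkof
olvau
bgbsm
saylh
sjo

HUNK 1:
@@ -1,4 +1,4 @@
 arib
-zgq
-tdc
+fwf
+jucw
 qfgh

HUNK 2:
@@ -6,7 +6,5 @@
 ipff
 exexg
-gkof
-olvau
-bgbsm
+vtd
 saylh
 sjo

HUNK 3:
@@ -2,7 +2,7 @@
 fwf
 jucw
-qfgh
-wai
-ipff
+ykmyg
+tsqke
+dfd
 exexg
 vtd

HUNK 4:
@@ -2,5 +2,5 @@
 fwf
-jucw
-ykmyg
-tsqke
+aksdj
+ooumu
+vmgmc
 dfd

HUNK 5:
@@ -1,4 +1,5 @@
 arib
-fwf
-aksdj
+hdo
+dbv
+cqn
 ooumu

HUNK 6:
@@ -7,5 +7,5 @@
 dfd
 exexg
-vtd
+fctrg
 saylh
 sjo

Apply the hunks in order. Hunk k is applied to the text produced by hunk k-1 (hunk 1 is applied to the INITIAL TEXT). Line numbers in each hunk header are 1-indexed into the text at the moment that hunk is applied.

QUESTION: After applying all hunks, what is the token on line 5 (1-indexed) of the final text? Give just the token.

Hunk 1: at line 1 remove [zgq,tdc] add [fwf,jucw] -> 12 lines: arib fwf jucw qfgh wai ipff exexg gkof olvau bgbsm saylh sjo
Hunk 2: at line 6 remove [gkof,olvau,bgbsm] add [vtd] -> 10 lines: arib fwf jucw qfgh wai ipff exexg vtd saylh sjo
Hunk 3: at line 2 remove [qfgh,wai,ipff] add [ykmyg,tsqke,dfd] -> 10 lines: arib fwf jucw ykmyg tsqke dfd exexg vtd saylh sjo
Hunk 4: at line 2 remove [jucw,ykmyg,tsqke] add [aksdj,ooumu,vmgmc] -> 10 lines: arib fwf aksdj ooumu vmgmc dfd exexg vtd saylh sjo
Hunk 5: at line 1 remove [fwf,aksdj] add [hdo,dbv,cqn] -> 11 lines: arib hdo dbv cqn ooumu vmgmc dfd exexg vtd saylh sjo
Hunk 6: at line 7 remove [vtd] add [fctrg] -> 11 lines: arib hdo dbv cqn ooumu vmgmc dfd exexg fctrg saylh sjo
Final line 5: ooumu

Answer: ooumu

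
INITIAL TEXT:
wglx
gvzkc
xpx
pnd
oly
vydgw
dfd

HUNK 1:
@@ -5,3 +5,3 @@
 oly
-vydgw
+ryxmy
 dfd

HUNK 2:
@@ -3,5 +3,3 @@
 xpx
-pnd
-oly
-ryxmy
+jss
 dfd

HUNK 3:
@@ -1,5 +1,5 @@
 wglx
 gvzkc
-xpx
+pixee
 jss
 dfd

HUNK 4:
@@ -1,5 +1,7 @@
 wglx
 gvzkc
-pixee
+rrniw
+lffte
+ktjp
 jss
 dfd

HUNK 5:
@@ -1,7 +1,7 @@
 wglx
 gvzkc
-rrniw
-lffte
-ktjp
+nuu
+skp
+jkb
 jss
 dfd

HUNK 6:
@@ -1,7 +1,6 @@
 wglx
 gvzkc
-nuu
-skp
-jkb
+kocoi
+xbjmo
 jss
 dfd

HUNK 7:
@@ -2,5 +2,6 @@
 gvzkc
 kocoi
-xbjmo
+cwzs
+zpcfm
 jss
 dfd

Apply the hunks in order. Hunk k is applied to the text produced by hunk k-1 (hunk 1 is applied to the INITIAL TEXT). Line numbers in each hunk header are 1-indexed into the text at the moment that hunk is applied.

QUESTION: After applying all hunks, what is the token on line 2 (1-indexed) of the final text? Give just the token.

Hunk 1: at line 5 remove [vydgw] add [ryxmy] -> 7 lines: wglx gvzkc xpx pnd oly ryxmy dfd
Hunk 2: at line 3 remove [pnd,oly,ryxmy] add [jss] -> 5 lines: wglx gvzkc xpx jss dfd
Hunk 3: at line 1 remove [xpx] add [pixee] -> 5 lines: wglx gvzkc pixee jss dfd
Hunk 4: at line 1 remove [pixee] add [rrniw,lffte,ktjp] -> 7 lines: wglx gvzkc rrniw lffte ktjp jss dfd
Hunk 5: at line 1 remove [rrniw,lffte,ktjp] add [nuu,skp,jkb] -> 7 lines: wglx gvzkc nuu skp jkb jss dfd
Hunk 6: at line 1 remove [nuu,skp,jkb] add [kocoi,xbjmo] -> 6 lines: wglx gvzkc kocoi xbjmo jss dfd
Hunk 7: at line 2 remove [xbjmo] add [cwzs,zpcfm] -> 7 lines: wglx gvzkc kocoi cwzs zpcfm jss dfd
Final line 2: gvzkc

Answer: gvzkc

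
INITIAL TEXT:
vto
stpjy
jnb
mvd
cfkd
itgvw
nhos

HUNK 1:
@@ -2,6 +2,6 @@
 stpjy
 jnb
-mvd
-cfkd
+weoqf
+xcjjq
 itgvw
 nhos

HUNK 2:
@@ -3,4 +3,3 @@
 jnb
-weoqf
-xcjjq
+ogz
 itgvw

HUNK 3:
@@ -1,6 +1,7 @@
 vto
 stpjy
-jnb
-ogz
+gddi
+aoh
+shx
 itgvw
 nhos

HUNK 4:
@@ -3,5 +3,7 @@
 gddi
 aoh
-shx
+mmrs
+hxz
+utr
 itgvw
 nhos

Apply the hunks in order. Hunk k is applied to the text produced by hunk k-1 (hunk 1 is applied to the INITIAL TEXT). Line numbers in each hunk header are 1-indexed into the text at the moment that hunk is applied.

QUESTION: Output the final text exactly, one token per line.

Answer: vto
stpjy
gddi
aoh
mmrs
hxz
utr
itgvw
nhos

Derivation:
Hunk 1: at line 2 remove [mvd,cfkd] add [weoqf,xcjjq] -> 7 lines: vto stpjy jnb weoqf xcjjq itgvw nhos
Hunk 2: at line 3 remove [weoqf,xcjjq] add [ogz] -> 6 lines: vto stpjy jnb ogz itgvw nhos
Hunk 3: at line 1 remove [jnb,ogz] add [gddi,aoh,shx] -> 7 lines: vto stpjy gddi aoh shx itgvw nhos
Hunk 4: at line 3 remove [shx] add [mmrs,hxz,utr] -> 9 lines: vto stpjy gddi aoh mmrs hxz utr itgvw nhos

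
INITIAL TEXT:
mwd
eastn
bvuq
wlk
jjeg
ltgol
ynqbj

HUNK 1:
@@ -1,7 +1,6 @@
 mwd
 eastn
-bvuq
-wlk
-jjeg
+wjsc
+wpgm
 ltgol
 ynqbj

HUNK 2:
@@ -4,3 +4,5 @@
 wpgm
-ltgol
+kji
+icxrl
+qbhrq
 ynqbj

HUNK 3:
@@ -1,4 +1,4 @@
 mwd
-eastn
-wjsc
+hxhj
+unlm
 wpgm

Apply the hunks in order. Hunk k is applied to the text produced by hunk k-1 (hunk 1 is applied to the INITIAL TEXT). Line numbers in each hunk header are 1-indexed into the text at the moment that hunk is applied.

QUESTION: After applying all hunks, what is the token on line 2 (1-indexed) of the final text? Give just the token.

Answer: hxhj

Derivation:
Hunk 1: at line 1 remove [bvuq,wlk,jjeg] add [wjsc,wpgm] -> 6 lines: mwd eastn wjsc wpgm ltgol ynqbj
Hunk 2: at line 4 remove [ltgol] add [kji,icxrl,qbhrq] -> 8 lines: mwd eastn wjsc wpgm kji icxrl qbhrq ynqbj
Hunk 3: at line 1 remove [eastn,wjsc] add [hxhj,unlm] -> 8 lines: mwd hxhj unlm wpgm kji icxrl qbhrq ynqbj
Final line 2: hxhj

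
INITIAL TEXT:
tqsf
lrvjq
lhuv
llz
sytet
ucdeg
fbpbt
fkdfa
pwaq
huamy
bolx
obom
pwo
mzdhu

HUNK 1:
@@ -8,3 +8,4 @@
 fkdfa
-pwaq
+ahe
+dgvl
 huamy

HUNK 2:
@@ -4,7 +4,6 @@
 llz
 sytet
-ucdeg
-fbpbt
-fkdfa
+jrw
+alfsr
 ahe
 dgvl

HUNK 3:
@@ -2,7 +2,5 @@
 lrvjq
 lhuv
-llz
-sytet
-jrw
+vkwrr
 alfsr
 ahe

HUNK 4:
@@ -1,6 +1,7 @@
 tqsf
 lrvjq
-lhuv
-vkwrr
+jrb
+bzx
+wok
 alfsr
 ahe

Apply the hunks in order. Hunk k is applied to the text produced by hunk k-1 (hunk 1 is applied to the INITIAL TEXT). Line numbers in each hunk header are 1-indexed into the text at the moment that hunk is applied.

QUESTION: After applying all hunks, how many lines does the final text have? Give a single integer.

Answer: 13

Derivation:
Hunk 1: at line 8 remove [pwaq] add [ahe,dgvl] -> 15 lines: tqsf lrvjq lhuv llz sytet ucdeg fbpbt fkdfa ahe dgvl huamy bolx obom pwo mzdhu
Hunk 2: at line 4 remove [ucdeg,fbpbt,fkdfa] add [jrw,alfsr] -> 14 lines: tqsf lrvjq lhuv llz sytet jrw alfsr ahe dgvl huamy bolx obom pwo mzdhu
Hunk 3: at line 2 remove [llz,sytet,jrw] add [vkwrr] -> 12 lines: tqsf lrvjq lhuv vkwrr alfsr ahe dgvl huamy bolx obom pwo mzdhu
Hunk 4: at line 1 remove [lhuv,vkwrr] add [jrb,bzx,wok] -> 13 lines: tqsf lrvjq jrb bzx wok alfsr ahe dgvl huamy bolx obom pwo mzdhu
Final line count: 13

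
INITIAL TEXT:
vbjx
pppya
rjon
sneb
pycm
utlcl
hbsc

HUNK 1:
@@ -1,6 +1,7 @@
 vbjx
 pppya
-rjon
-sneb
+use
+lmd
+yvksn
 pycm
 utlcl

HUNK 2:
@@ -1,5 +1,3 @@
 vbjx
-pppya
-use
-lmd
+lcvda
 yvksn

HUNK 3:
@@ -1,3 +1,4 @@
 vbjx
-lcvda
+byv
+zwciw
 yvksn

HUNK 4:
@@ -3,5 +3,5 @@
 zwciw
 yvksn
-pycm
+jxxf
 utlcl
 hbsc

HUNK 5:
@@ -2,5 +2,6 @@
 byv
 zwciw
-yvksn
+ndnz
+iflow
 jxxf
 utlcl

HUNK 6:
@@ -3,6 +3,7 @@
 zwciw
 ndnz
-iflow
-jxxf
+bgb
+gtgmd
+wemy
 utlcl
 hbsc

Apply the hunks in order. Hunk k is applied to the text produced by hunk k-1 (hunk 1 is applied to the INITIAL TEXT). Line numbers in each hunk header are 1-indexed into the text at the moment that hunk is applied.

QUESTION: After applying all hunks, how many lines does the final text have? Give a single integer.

Answer: 9

Derivation:
Hunk 1: at line 1 remove [rjon,sneb] add [use,lmd,yvksn] -> 8 lines: vbjx pppya use lmd yvksn pycm utlcl hbsc
Hunk 2: at line 1 remove [pppya,use,lmd] add [lcvda] -> 6 lines: vbjx lcvda yvksn pycm utlcl hbsc
Hunk 3: at line 1 remove [lcvda] add [byv,zwciw] -> 7 lines: vbjx byv zwciw yvksn pycm utlcl hbsc
Hunk 4: at line 3 remove [pycm] add [jxxf] -> 7 lines: vbjx byv zwciw yvksn jxxf utlcl hbsc
Hunk 5: at line 2 remove [yvksn] add [ndnz,iflow] -> 8 lines: vbjx byv zwciw ndnz iflow jxxf utlcl hbsc
Hunk 6: at line 3 remove [iflow,jxxf] add [bgb,gtgmd,wemy] -> 9 lines: vbjx byv zwciw ndnz bgb gtgmd wemy utlcl hbsc
Final line count: 9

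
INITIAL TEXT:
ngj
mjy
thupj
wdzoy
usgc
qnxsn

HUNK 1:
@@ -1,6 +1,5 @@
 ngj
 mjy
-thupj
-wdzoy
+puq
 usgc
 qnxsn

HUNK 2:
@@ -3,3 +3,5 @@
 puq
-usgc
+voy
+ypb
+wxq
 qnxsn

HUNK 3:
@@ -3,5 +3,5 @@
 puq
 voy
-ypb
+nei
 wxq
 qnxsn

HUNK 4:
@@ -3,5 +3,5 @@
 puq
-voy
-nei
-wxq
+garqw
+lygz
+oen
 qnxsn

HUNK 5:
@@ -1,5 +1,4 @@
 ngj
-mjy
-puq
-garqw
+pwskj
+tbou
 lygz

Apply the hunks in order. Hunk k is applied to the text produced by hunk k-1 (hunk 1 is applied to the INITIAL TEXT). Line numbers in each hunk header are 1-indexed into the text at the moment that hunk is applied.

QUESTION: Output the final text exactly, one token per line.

Hunk 1: at line 1 remove [thupj,wdzoy] add [puq] -> 5 lines: ngj mjy puq usgc qnxsn
Hunk 2: at line 3 remove [usgc] add [voy,ypb,wxq] -> 7 lines: ngj mjy puq voy ypb wxq qnxsn
Hunk 3: at line 3 remove [ypb] add [nei] -> 7 lines: ngj mjy puq voy nei wxq qnxsn
Hunk 4: at line 3 remove [voy,nei,wxq] add [garqw,lygz,oen] -> 7 lines: ngj mjy puq garqw lygz oen qnxsn
Hunk 5: at line 1 remove [mjy,puq,garqw] add [pwskj,tbou] -> 6 lines: ngj pwskj tbou lygz oen qnxsn

Answer: ngj
pwskj
tbou
lygz
oen
qnxsn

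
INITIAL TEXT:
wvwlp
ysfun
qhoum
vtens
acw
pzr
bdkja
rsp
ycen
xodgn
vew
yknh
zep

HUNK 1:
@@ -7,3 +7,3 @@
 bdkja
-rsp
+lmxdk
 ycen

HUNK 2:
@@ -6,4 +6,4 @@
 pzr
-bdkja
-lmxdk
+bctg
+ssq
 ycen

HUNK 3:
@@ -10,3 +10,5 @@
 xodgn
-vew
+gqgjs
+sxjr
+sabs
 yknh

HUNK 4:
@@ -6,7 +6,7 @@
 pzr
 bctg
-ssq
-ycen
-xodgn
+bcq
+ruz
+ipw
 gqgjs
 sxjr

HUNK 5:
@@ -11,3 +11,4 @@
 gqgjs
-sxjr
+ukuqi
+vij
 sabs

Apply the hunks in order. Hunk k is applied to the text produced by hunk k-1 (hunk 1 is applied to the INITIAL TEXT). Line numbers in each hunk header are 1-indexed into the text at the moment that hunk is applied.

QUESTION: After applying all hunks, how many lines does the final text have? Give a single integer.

Answer: 16

Derivation:
Hunk 1: at line 7 remove [rsp] add [lmxdk] -> 13 lines: wvwlp ysfun qhoum vtens acw pzr bdkja lmxdk ycen xodgn vew yknh zep
Hunk 2: at line 6 remove [bdkja,lmxdk] add [bctg,ssq] -> 13 lines: wvwlp ysfun qhoum vtens acw pzr bctg ssq ycen xodgn vew yknh zep
Hunk 3: at line 10 remove [vew] add [gqgjs,sxjr,sabs] -> 15 lines: wvwlp ysfun qhoum vtens acw pzr bctg ssq ycen xodgn gqgjs sxjr sabs yknh zep
Hunk 4: at line 6 remove [ssq,ycen,xodgn] add [bcq,ruz,ipw] -> 15 lines: wvwlp ysfun qhoum vtens acw pzr bctg bcq ruz ipw gqgjs sxjr sabs yknh zep
Hunk 5: at line 11 remove [sxjr] add [ukuqi,vij] -> 16 lines: wvwlp ysfun qhoum vtens acw pzr bctg bcq ruz ipw gqgjs ukuqi vij sabs yknh zep
Final line count: 16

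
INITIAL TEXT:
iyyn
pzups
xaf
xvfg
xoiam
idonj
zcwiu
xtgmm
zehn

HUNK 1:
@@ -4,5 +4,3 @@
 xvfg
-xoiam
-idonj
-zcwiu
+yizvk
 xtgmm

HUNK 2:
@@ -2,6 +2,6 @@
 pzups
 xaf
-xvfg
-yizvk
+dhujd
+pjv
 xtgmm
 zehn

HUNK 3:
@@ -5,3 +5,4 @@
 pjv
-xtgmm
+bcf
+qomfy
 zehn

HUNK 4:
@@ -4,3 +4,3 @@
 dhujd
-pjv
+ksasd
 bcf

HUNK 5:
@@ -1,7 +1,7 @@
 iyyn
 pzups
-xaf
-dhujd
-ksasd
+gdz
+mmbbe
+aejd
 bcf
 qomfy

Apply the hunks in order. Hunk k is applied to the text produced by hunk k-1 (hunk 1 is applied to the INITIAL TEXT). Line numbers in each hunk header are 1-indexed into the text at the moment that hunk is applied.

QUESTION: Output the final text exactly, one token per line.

Hunk 1: at line 4 remove [xoiam,idonj,zcwiu] add [yizvk] -> 7 lines: iyyn pzups xaf xvfg yizvk xtgmm zehn
Hunk 2: at line 2 remove [xvfg,yizvk] add [dhujd,pjv] -> 7 lines: iyyn pzups xaf dhujd pjv xtgmm zehn
Hunk 3: at line 5 remove [xtgmm] add [bcf,qomfy] -> 8 lines: iyyn pzups xaf dhujd pjv bcf qomfy zehn
Hunk 4: at line 4 remove [pjv] add [ksasd] -> 8 lines: iyyn pzups xaf dhujd ksasd bcf qomfy zehn
Hunk 5: at line 1 remove [xaf,dhujd,ksasd] add [gdz,mmbbe,aejd] -> 8 lines: iyyn pzups gdz mmbbe aejd bcf qomfy zehn

Answer: iyyn
pzups
gdz
mmbbe
aejd
bcf
qomfy
zehn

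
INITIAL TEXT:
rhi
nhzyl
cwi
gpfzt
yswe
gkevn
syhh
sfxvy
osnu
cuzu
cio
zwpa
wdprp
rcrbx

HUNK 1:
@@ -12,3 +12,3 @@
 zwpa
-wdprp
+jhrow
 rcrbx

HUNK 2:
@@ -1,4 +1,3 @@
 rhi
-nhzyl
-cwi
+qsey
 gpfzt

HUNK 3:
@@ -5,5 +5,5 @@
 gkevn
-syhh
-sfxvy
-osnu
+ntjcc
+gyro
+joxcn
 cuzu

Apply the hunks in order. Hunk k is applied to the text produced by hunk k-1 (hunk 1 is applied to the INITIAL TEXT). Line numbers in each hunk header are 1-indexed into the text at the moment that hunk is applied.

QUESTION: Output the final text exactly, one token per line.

Hunk 1: at line 12 remove [wdprp] add [jhrow] -> 14 lines: rhi nhzyl cwi gpfzt yswe gkevn syhh sfxvy osnu cuzu cio zwpa jhrow rcrbx
Hunk 2: at line 1 remove [nhzyl,cwi] add [qsey] -> 13 lines: rhi qsey gpfzt yswe gkevn syhh sfxvy osnu cuzu cio zwpa jhrow rcrbx
Hunk 3: at line 5 remove [syhh,sfxvy,osnu] add [ntjcc,gyro,joxcn] -> 13 lines: rhi qsey gpfzt yswe gkevn ntjcc gyro joxcn cuzu cio zwpa jhrow rcrbx

Answer: rhi
qsey
gpfzt
yswe
gkevn
ntjcc
gyro
joxcn
cuzu
cio
zwpa
jhrow
rcrbx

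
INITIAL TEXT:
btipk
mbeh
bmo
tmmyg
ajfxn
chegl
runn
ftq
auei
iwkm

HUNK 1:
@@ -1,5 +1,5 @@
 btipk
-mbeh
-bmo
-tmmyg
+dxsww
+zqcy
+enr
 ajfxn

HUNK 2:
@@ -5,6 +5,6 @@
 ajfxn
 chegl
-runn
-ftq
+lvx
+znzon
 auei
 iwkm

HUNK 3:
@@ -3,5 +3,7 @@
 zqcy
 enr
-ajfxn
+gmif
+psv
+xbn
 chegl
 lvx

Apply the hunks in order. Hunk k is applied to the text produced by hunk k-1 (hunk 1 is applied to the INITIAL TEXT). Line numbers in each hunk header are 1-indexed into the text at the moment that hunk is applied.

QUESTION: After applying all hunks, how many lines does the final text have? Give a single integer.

Hunk 1: at line 1 remove [mbeh,bmo,tmmyg] add [dxsww,zqcy,enr] -> 10 lines: btipk dxsww zqcy enr ajfxn chegl runn ftq auei iwkm
Hunk 2: at line 5 remove [runn,ftq] add [lvx,znzon] -> 10 lines: btipk dxsww zqcy enr ajfxn chegl lvx znzon auei iwkm
Hunk 3: at line 3 remove [ajfxn] add [gmif,psv,xbn] -> 12 lines: btipk dxsww zqcy enr gmif psv xbn chegl lvx znzon auei iwkm
Final line count: 12

Answer: 12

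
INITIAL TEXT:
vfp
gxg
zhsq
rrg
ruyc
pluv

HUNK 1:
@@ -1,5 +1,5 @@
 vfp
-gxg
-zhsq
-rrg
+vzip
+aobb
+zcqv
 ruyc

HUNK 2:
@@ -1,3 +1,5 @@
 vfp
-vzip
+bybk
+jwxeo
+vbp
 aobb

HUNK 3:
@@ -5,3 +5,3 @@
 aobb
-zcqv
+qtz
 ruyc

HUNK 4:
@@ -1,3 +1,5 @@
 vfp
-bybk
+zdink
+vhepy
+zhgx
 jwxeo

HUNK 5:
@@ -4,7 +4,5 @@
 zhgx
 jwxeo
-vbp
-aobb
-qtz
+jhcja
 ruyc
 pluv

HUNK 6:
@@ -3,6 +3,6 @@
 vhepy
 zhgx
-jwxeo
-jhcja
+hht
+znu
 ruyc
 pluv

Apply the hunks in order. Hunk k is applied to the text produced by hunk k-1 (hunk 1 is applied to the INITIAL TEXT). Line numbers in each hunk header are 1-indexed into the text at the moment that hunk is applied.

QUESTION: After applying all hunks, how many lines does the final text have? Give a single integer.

Answer: 8

Derivation:
Hunk 1: at line 1 remove [gxg,zhsq,rrg] add [vzip,aobb,zcqv] -> 6 lines: vfp vzip aobb zcqv ruyc pluv
Hunk 2: at line 1 remove [vzip] add [bybk,jwxeo,vbp] -> 8 lines: vfp bybk jwxeo vbp aobb zcqv ruyc pluv
Hunk 3: at line 5 remove [zcqv] add [qtz] -> 8 lines: vfp bybk jwxeo vbp aobb qtz ruyc pluv
Hunk 4: at line 1 remove [bybk] add [zdink,vhepy,zhgx] -> 10 lines: vfp zdink vhepy zhgx jwxeo vbp aobb qtz ruyc pluv
Hunk 5: at line 4 remove [vbp,aobb,qtz] add [jhcja] -> 8 lines: vfp zdink vhepy zhgx jwxeo jhcja ruyc pluv
Hunk 6: at line 3 remove [jwxeo,jhcja] add [hht,znu] -> 8 lines: vfp zdink vhepy zhgx hht znu ruyc pluv
Final line count: 8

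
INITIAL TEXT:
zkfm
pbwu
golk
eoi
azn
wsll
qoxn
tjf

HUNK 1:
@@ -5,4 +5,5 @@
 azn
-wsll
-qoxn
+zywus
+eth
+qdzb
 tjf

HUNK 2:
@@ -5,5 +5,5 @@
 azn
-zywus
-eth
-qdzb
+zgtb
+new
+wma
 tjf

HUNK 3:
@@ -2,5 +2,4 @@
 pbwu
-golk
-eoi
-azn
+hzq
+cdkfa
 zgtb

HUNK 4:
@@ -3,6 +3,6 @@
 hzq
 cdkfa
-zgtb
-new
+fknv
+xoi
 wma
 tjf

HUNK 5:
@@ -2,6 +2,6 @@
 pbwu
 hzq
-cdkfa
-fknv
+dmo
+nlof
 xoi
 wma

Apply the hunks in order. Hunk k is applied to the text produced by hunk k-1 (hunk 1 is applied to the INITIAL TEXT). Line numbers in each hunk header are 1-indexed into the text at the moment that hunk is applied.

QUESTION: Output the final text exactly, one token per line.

Hunk 1: at line 5 remove [wsll,qoxn] add [zywus,eth,qdzb] -> 9 lines: zkfm pbwu golk eoi azn zywus eth qdzb tjf
Hunk 2: at line 5 remove [zywus,eth,qdzb] add [zgtb,new,wma] -> 9 lines: zkfm pbwu golk eoi azn zgtb new wma tjf
Hunk 3: at line 2 remove [golk,eoi,azn] add [hzq,cdkfa] -> 8 lines: zkfm pbwu hzq cdkfa zgtb new wma tjf
Hunk 4: at line 3 remove [zgtb,new] add [fknv,xoi] -> 8 lines: zkfm pbwu hzq cdkfa fknv xoi wma tjf
Hunk 5: at line 2 remove [cdkfa,fknv] add [dmo,nlof] -> 8 lines: zkfm pbwu hzq dmo nlof xoi wma tjf

Answer: zkfm
pbwu
hzq
dmo
nlof
xoi
wma
tjf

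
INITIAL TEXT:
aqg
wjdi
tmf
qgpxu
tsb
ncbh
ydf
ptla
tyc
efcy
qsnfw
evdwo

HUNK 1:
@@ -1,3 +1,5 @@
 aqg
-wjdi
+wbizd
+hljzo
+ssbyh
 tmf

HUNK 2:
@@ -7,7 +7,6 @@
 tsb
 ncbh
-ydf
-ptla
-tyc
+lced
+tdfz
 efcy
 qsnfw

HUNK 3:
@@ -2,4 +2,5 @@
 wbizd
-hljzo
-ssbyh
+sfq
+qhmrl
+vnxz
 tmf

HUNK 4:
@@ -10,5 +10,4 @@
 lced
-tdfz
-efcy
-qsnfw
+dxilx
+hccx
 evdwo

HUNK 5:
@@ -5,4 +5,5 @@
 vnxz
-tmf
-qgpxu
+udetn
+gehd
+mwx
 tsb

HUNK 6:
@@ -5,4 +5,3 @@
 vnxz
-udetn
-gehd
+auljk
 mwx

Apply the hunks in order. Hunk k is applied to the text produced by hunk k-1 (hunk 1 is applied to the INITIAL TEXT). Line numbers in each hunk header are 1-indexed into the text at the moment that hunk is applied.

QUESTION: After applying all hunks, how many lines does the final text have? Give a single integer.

Hunk 1: at line 1 remove [wjdi] add [wbizd,hljzo,ssbyh] -> 14 lines: aqg wbizd hljzo ssbyh tmf qgpxu tsb ncbh ydf ptla tyc efcy qsnfw evdwo
Hunk 2: at line 7 remove [ydf,ptla,tyc] add [lced,tdfz] -> 13 lines: aqg wbizd hljzo ssbyh tmf qgpxu tsb ncbh lced tdfz efcy qsnfw evdwo
Hunk 3: at line 2 remove [hljzo,ssbyh] add [sfq,qhmrl,vnxz] -> 14 lines: aqg wbizd sfq qhmrl vnxz tmf qgpxu tsb ncbh lced tdfz efcy qsnfw evdwo
Hunk 4: at line 10 remove [tdfz,efcy,qsnfw] add [dxilx,hccx] -> 13 lines: aqg wbizd sfq qhmrl vnxz tmf qgpxu tsb ncbh lced dxilx hccx evdwo
Hunk 5: at line 5 remove [tmf,qgpxu] add [udetn,gehd,mwx] -> 14 lines: aqg wbizd sfq qhmrl vnxz udetn gehd mwx tsb ncbh lced dxilx hccx evdwo
Hunk 6: at line 5 remove [udetn,gehd] add [auljk] -> 13 lines: aqg wbizd sfq qhmrl vnxz auljk mwx tsb ncbh lced dxilx hccx evdwo
Final line count: 13

Answer: 13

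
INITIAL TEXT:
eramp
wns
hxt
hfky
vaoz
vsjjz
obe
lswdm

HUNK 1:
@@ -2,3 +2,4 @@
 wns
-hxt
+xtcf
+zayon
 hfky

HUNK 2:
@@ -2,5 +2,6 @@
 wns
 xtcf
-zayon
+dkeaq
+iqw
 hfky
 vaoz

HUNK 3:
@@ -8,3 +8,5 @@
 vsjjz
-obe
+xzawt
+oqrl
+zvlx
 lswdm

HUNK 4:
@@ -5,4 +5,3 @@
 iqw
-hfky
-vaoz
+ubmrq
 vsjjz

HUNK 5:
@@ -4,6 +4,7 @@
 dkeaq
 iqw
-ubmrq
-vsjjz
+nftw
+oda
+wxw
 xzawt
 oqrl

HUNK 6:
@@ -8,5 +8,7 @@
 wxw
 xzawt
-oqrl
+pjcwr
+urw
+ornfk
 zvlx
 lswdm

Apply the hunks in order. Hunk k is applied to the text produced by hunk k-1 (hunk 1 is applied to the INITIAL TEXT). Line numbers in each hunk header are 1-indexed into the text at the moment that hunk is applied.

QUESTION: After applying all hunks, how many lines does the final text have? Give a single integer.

Answer: 14

Derivation:
Hunk 1: at line 2 remove [hxt] add [xtcf,zayon] -> 9 lines: eramp wns xtcf zayon hfky vaoz vsjjz obe lswdm
Hunk 2: at line 2 remove [zayon] add [dkeaq,iqw] -> 10 lines: eramp wns xtcf dkeaq iqw hfky vaoz vsjjz obe lswdm
Hunk 3: at line 8 remove [obe] add [xzawt,oqrl,zvlx] -> 12 lines: eramp wns xtcf dkeaq iqw hfky vaoz vsjjz xzawt oqrl zvlx lswdm
Hunk 4: at line 5 remove [hfky,vaoz] add [ubmrq] -> 11 lines: eramp wns xtcf dkeaq iqw ubmrq vsjjz xzawt oqrl zvlx lswdm
Hunk 5: at line 4 remove [ubmrq,vsjjz] add [nftw,oda,wxw] -> 12 lines: eramp wns xtcf dkeaq iqw nftw oda wxw xzawt oqrl zvlx lswdm
Hunk 6: at line 8 remove [oqrl] add [pjcwr,urw,ornfk] -> 14 lines: eramp wns xtcf dkeaq iqw nftw oda wxw xzawt pjcwr urw ornfk zvlx lswdm
Final line count: 14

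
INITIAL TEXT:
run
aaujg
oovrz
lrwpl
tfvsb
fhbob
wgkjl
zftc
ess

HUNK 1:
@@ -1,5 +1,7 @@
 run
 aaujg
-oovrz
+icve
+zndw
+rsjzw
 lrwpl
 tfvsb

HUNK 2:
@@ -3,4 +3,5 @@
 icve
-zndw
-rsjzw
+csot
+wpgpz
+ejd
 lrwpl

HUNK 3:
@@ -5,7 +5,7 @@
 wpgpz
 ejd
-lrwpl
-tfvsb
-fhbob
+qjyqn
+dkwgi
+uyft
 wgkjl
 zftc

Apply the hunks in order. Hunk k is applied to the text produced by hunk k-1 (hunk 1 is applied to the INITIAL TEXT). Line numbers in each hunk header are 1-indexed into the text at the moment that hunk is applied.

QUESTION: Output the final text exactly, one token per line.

Hunk 1: at line 1 remove [oovrz] add [icve,zndw,rsjzw] -> 11 lines: run aaujg icve zndw rsjzw lrwpl tfvsb fhbob wgkjl zftc ess
Hunk 2: at line 3 remove [zndw,rsjzw] add [csot,wpgpz,ejd] -> 12 lines: run aaujg icve csot wpgpz ejd lrwpl tfvsb fhbob wgkjl zftc ess
Hunk 3: at line 5 remove [lrwpl,tfvsb,fhbob] add [qjyqn,dkwgi,uyft] -> 12 lines: run aaujg icve csot wpgpz ejd qjyqn dkwgi uyft wgkjl zftc ess

Answer: run
aaujg
icve
csot
wpgpz
ejd
qjyqn
dkwgi
uyft
wgkjl
zftc
ess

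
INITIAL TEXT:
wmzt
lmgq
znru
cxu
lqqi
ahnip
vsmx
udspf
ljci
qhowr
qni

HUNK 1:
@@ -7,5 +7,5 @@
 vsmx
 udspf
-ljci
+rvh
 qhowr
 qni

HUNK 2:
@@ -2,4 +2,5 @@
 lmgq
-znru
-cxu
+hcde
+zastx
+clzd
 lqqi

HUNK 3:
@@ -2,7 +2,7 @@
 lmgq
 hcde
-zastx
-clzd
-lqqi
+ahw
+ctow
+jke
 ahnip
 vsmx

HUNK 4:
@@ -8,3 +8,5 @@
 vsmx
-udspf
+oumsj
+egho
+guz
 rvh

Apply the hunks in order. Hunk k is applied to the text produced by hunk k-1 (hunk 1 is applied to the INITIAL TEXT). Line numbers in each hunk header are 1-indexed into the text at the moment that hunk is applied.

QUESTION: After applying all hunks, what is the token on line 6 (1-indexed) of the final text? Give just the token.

Hunk 1: at line 7 remove [ljci] add [rvh] -> 11 lines: wmzt lmgq znru cxu lqqi ahnip vsmx udspf rvh qhowr qni
Hunk 2: at line 2 remove [znru,cxu] add [hcde,zastx,clzd] -> 12 lines: wmzt lmgq hcde zastx clzd lqqi ahnip vsmx udspf rvh qhowr qni
Hunk 3: at line 2 remove [zastx,clzd,lqqi] add [ahw,ctow,jke] -> 12 lines: wmzt lmgq hcde ahw ctow jke ahnip vsmx udspf rvh qhowr qni
Hunk 4: at line 8 remove [udspf] add [oumsj,egho,guz] -> 14 lines: wmzt lmgq hcde ahw ctow jke ahnip vsmx oumsj egho guz rvh qhowr qni
Final line 6: jke

Answer: jke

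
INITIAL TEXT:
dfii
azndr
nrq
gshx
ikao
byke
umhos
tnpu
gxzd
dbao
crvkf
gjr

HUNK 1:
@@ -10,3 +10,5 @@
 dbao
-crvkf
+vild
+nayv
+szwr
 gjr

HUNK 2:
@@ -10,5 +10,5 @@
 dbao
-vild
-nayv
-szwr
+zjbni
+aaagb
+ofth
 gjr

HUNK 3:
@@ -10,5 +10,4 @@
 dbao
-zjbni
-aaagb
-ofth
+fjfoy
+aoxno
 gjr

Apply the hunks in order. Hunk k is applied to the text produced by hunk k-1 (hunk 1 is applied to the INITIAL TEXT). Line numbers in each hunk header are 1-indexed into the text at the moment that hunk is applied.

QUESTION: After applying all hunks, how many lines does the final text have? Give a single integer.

Answer: 13

Derivation:
Hunk 1: at line 10 remove [crvkf] add [vild,nayv,szwr] -> 14 lines: dfii azndr nrq gshx ikao byke umhos tnpu gxzd dbao vild nayv szwr gjr
Hunk 2: at line 10 remove [vild,nayv,szwr] add [zjbni,aaagb,ofth] -> 14 lines: dfii azndr nrq gshx ikao byke umhos tnpu gxzd dbao zjbni aaagb ofth gjr
Hunk 3: at line 10 remove [zjbni,aaagb,ofth] add [fjfoy,aoxno] -> 13 lines: dfii azndr nrq gshx ikao byke umhos tnpu gxzd dbao fjfoy aoxno gjr
Final line count: 13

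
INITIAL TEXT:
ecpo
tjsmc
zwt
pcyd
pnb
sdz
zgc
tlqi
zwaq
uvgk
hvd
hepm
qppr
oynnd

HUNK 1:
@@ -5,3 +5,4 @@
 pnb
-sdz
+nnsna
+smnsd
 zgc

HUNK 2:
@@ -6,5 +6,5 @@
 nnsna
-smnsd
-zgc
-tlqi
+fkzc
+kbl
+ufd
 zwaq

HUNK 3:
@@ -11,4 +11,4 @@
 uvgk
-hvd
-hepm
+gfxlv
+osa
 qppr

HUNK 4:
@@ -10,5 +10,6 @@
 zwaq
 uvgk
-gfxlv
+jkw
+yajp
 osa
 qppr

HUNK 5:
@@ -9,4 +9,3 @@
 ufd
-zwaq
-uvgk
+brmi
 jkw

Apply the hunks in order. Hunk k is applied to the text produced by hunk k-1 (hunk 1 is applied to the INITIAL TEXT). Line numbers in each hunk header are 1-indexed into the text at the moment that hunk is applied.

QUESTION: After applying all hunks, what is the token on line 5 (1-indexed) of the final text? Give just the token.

Answer: pnb

Derivation:
Hunk 1: at line 5 remove [sdz] add [nnsna,smnsd] -> 15 lines: ecpo tjsmc zwt pcyd pnb nnsna smnsd zgc tlqi zwaq uvgk hvd hepm qppr oynnd
Hunk 2: at line 6 remove [smnsd,zgc,tlqi] add [fkzc,kbl,ufd] -> 15 lines: ecpo tjsmc zwt pcyd pnb nnsna fkzc kbl ufd zwaq uvgk hvd hepm qppr oynnd
Hunk 3: at line 11 remove [hvd,hepm] add [gfxlv,osa] -> 15 lines: ecpo tjsmc zwt pcyd pnb nnsna fkzc kbl ufd zwaq uvgk gfxlv osa qppr oynnd
Hunk 4: at line 10 remove [gfxlv] add [jkw,yajp] -> 16 lines: ecpo tjsmc zwt pcyd pnb nnsna fkzc kbl ufd zwaq uvgk jkw yajp osa qppr oynnd
Hunk 5: at line 9 remove [zwaq,uvgk] add [brmi] -> 15 lines: ecpo tjsmc zwt pcyd pnb nnsna fkzc kbl ufd brmi jkw yajp osa qppr oynnd
Final line 5: pnb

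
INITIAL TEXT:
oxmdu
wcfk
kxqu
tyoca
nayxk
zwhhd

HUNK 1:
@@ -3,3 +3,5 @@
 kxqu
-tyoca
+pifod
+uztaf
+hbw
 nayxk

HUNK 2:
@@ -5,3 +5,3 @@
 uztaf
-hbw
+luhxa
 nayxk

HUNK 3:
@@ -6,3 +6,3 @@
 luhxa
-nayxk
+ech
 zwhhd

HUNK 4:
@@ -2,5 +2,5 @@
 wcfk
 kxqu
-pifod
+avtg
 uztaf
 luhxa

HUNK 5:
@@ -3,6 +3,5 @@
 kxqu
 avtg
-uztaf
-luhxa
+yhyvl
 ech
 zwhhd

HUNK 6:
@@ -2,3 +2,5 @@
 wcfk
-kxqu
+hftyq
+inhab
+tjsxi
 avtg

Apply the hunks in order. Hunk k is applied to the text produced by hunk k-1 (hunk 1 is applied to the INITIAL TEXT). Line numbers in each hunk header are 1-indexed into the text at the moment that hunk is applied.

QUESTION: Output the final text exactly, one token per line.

Answer: oxmdu
wcfk
hftyq
inhab
tjsxi
avtg
yhyvl
ech
zwhhd

Derivation:
Hunk 1: at line 3 remove [tyoca] add [pifod,uztaf,hbw] -> 8 lines: oxmdu wcfk kxqu pifod uztaf hbw nayxk zwhhd
Hunk 2: at line 5 remove [hbw] add [luhxa] -> 8 lines: oxmdu wcfk kxqu pifod uztaf luhxa nayxk zwhhd
Hunk 3: at line 6 remove [nayxk] add [ech] -> 8 lines: oxmdu wcfk kxqu pifod uztaf luhxa ech zwhhd
Hunk 4: at line 2 remove [pifod] add [avtg] -> 8 lines: oxmdu wcfk kxqu avtg uztaf luhxa ech zwhhd
Hunk 5: at line 3 remove [uztaf,luhxa] add [yhyvl] -> 7 lines: oxmdu wcfk kxqu avtg yhyvl ech zwhhd
Hunk 6: at line 2 remove [kxqu] add [hftyq,inhab,tjsxi] -> 9 lines: oxmdu wcfk hftyq inhab tjsxi avtg yhyvl ech zwhhd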